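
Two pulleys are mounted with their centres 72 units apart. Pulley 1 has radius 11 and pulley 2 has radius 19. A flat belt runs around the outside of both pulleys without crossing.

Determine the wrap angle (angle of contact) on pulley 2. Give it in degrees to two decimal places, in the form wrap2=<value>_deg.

open belt: β = asin((r2−r1)/C) = asin(8/72) = 6.3794°
wrap1 = π − 2β = 167.2413°
wrap2 = π + 2β = 192.7587°

wrap2=192.76_deg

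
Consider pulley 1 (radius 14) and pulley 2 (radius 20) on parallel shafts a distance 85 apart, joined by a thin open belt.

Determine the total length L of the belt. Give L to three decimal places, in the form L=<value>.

open belt: β = asin((r2−r1)/C) = asin(6/85) = 4.0478°
wrap1 = π − 2β = 171.9045°
wrap2 = π + 2β = 188.0955°
tangent length = C·cosβ = 84.7880
L = r1·wrap1 + r2·wrap2 + 2·C·cosβ = 14·3.0003 + 20·3.2829 + 2·84.7880 = 277.2379

L=277.238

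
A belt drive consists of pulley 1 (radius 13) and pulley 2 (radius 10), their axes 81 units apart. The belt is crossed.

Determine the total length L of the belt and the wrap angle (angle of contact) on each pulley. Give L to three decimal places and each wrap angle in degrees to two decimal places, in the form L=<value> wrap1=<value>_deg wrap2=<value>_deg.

L=240.832 wrap1=212.99_deg wrap2=212.99_deg

crossed belt: β = asin((r1+r2)/C) = asin(23/81) = 16.4961°
wrap1 = wrap2 = π + 2β = 212.9923°
tangent length = C·cosβ = 77.6660
L = (r1+r2)·wrap + 2·C·cosβ = 23·3.7174 + 2·77.6660 = 240.8325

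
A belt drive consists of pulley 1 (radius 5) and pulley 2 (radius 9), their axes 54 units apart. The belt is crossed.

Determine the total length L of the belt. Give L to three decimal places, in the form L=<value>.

crossed belt: β = asin((r1+r2)/C) = asin(14/54) = 15.0261°
wrap1 = wrap2 = π + 2β = 210.0522°
tangent length = C·cosβ = 52.1536
L = (r1+r2)·wrap + 2·C·cosβ = 14·3.6661 + 2·52.1536 = 155.6327

L=155.633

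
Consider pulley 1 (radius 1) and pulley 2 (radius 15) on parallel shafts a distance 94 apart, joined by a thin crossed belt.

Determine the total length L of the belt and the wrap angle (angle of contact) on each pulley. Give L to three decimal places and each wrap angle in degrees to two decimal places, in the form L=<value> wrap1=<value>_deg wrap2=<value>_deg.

L=240.996 wrap1=199.60_deg wrap2=199.60_deg

crossed belt: β = asin((r1+r2)/C) = asin(16/94) = 9.8002°
wrap1 = wrap2 = π + 2β = 199.6004°
tangent length = C·cosβ = 92.6283
L = (r1+r2)·wrap + 2·C·cosβ = 16·3.4837 + 2·92.6283 = 240.9955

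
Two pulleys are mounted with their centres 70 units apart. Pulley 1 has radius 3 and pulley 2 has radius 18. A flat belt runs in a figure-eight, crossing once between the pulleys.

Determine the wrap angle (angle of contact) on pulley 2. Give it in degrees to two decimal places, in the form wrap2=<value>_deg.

crossed belt: β = asin((r1+r2)/C) = asin(21/70) = 17.4576°
wrap1 = wrap2 = π + 2β = 214.9152°

wrap2=214.92_deg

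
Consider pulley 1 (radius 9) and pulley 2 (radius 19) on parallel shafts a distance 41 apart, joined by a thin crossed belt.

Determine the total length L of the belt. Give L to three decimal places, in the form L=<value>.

crossed belt: β = asin((r1+r2)/C) = asin(28/41) = 43.0728°
wrap1 = wrap2 = π + 2β = 266.1456°
tangent length = C·cosβ = 29.9500
L = (r1+r2)·wrap + 2·C·cosβ = 28·4.6451 + 2·29.9500 = 189.9632

L=189.963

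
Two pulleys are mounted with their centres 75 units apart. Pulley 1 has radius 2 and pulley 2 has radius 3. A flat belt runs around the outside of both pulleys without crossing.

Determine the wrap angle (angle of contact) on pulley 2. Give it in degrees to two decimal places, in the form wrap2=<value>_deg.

open belt: β = asin((r2−r1)/C) = asin(1/75) = 0.7640°
wrap1 = π − 2β = 178.4721°
wrap2 = π + 2β = 181.5279°

wrap2=181.53_deg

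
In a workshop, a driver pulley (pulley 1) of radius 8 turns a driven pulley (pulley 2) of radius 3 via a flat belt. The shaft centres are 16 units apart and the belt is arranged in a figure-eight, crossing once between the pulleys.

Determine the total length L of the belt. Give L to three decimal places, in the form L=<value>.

crossed belt: β = asin((r1+r2)/C) = asin(11/16) = 43.4325°
wrap1 = wrap2 = π + 2β = 266.8651°
tangent length = C·cosβ = 11.6190
L = (r1+r2)·wrap + 2·C·cosβ = 11·4.6577 + 2·11.6190 = 74.4723

L=74.472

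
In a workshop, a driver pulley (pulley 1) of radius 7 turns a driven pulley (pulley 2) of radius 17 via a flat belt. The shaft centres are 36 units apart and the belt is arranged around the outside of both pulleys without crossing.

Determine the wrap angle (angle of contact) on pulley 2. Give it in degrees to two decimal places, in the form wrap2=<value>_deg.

open belt: β = asin((r2−r1)/C) = asin(10/36) = 16.1276°
wrap1 = π − 2β = 147.7448°
wrap2 = π + 2β = 212.2552°

wrap2=212.26_deg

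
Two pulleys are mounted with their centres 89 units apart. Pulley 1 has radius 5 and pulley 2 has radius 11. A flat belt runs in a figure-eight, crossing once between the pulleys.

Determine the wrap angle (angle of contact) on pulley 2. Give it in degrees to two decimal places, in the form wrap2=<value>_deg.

crossed belt: β = asin((r1+r2)/C) = asin(16/89) = 10.3567°
wrap1 = wrap2 = π + 2β = 200.7133°

wrap2=200.71_deg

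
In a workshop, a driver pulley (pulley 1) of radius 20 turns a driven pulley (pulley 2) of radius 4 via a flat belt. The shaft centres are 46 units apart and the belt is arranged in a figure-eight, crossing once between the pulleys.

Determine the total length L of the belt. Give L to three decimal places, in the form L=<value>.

crossed belt: β = asin((r1+r2)/C) = asin(24/46) = 31.4490°
wrap1 = wrap2 = π + 2β = 242.8980°
tangent length = C·cosβ = 39.2428
L = (r1+r2)·wrap + 2·C·cosβ = 24·4.2394 + 2·39.2428 = 180.2305

L=180.231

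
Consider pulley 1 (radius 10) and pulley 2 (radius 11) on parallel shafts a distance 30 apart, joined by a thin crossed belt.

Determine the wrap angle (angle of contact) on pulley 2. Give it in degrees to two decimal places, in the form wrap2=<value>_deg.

wrap2=268.85_deg

crossed belt: β = asin((r1+r2)/C) = asin(21/30) = 44.4270°
wrap1 = wrap2 = π + 2β = 268.8540°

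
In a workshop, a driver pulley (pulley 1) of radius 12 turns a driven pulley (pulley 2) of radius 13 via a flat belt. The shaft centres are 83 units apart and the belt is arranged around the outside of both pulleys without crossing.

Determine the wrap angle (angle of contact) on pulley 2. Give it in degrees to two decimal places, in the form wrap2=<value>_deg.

open belt: β = asin((r2−r1)/C) = asin(1/83) = 0.6903°
wrap1 = π − 2β = 178.6193°
wrap2 = π + 2β = 181.3807°

wrap2=181.38_deg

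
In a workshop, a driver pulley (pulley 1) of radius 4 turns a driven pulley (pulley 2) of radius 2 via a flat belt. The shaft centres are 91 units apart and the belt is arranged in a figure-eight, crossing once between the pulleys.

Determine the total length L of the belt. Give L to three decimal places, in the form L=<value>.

L=201.245

crossed belt: β = asin((r1+r2)/C) = asin(6/91) = 3.7805°
wrap1 = wrap2 = π + 2β = 187.5610°
tangent length = C·cosβ = 90.8020
L = (r1+r2)·wrap + 2·C·cosβ = 6·3.2736 + 2·90.8020 = 201.2453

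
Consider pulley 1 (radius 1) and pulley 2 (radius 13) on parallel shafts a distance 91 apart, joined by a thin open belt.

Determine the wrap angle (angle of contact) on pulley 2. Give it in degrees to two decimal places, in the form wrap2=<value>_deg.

open belt: β = asin((r2−r1)/C) = asin(12/91) = 7.5776°
wrap1 = π − 2β = 164.8449°
wrap2 = π + 2β = 195.1551°

wrap2=195.16_deg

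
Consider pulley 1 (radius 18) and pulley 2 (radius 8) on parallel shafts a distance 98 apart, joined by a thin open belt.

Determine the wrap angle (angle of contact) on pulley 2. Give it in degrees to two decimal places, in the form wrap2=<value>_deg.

open belt: β = asin((r2−r1)/C) = asin(-10/98) = -5.8567°
wrap1 = π − 2β = 191.7134°
wrap2 = π + 2β = 168.2866°

wrap2=168.29_deg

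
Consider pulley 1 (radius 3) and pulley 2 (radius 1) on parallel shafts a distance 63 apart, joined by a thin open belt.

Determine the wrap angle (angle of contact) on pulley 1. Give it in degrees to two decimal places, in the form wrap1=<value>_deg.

open belt: β = asin((r2−r1)/C) = asin(-2/63) = -1.8192°
wrap1 = π − 2β = 183.6384°
wrap2 = π + 2β = 176.3616°

wrap1=183.64_deg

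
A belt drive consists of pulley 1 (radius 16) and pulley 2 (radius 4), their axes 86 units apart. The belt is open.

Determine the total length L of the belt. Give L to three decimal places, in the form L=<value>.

open belt: β = asin((r2−r1)/C) = asin(-12/86) = -8.0209°
wrap1 = π − 2β = 196.0419°
wrap2 = π + 2β = 163.9581°
tangent length = C·cosβ = 85.1587
L = r1·wrap1 + r2·wrap2 + 2·C·cosβ = 16·3.4216 + 4·2.8616 + 2·85.1587 = 236.5090

L=236.509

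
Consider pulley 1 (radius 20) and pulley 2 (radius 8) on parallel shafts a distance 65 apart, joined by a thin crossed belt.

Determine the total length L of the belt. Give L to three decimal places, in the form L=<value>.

crossed belt: β = asin((r1+r2)/C) = asin(28/65) = 25.5164°
wrap1 = wrap2 = π + 2β = 231.0328°
tangent length = C·cosβ = 58.6600
L = (r1+r2)·wrap + 2·C·cosβ = 28·4.0323 + 2·58.6600 = 230.2240

L=230.224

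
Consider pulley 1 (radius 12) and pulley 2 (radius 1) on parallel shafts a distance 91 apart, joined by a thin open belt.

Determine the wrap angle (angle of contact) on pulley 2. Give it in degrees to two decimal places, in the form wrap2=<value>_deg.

wrap2=166.11_deg

open belt: β = asin((r2−r1)/C) = asin(-11/91) = -6.9428°
wrap1 = π − 2β = 193.8857°
wrap2 = π + 2β = 166.1143°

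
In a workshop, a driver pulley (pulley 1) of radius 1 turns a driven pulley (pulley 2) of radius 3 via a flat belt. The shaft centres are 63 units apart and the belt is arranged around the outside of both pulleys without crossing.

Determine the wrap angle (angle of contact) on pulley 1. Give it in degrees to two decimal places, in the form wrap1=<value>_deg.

open belt: β = asin((r2−r1)/C) = asin(2/63) = 1.8192°
wrap1 = π − 2β = 176.3616°
wrap2 = π + 2β = 183.6384°

wrap1=176.36_deg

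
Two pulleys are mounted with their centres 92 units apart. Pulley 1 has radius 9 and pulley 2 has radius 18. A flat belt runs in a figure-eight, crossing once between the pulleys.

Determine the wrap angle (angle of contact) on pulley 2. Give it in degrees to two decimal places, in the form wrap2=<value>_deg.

crossed belt: β = asin((r1+r2)/C) = asin(27/92) = 17.0663°
wrap1 = wrap2 = π + 2β = 214.1326°

wrap2=214.13_deg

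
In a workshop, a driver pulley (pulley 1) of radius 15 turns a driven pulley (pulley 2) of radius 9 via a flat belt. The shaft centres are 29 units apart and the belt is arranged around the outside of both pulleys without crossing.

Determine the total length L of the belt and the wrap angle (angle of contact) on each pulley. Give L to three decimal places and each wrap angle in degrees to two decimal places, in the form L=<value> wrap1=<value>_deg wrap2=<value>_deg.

open belt: β = asin((r2−r1)/C) = asin(-6/29) = -11.9405°
wrap1 = π − 2β = 203.8811°
wrap2 = π + 2β = 156.1189°
tangent length = C·cosβ = 28.3725
L = r1·wrap1 + r2·wrap2 + 2·C·cosβ = 15·3.5584 + 9·2.7248 + 2·28.3725 = 134.6441

L=134.644 wrap1=203.88_deg wrap2=156.12_deg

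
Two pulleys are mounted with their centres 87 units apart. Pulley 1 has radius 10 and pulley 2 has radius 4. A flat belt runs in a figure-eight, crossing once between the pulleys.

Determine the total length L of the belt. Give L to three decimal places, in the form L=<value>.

L=220.240

crossed belt: β = asin((r1+r2)/C) = asin(14/87) = 9.2603°
wrap1 = wrap2 = π + 2β = 198.5205°
tangent length = C·cosβ = 85.8662
L = (r1+r2)·wrap + 2·C·cosβ = 14·3.4648 + 2·85.8662 = 220.2401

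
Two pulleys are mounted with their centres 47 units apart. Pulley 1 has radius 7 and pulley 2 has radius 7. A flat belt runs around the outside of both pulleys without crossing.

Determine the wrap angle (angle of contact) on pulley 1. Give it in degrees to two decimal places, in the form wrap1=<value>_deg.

open belt: β = asin((r2−r1)/C) = asin(0/47) = 0.0000°
wrap1 = π − 2β = 180.0000°
wrap2 = π + 2β = 180.0000°

wrap1=180.00_deg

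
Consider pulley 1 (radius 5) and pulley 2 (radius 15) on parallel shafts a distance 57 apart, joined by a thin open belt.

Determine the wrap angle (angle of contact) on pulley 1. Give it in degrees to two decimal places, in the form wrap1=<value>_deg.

open belt: β = asin((r2−r1)/C) = asin(10/57) = 10.1042°
wrap1 = π − 2β = 159.7916°
wrap2 = π + 2β = 200.2084°

wrap1=159.79_deg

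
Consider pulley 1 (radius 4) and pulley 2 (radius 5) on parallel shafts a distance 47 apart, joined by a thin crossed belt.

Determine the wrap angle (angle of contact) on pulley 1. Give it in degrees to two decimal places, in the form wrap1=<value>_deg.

crossed belt: β = asin((r1+r2)/C) = asin(9/47) = 11.0397°
wrap1 = wrap2 = π + 2β = 202.0794°

wrap1=202.08_deg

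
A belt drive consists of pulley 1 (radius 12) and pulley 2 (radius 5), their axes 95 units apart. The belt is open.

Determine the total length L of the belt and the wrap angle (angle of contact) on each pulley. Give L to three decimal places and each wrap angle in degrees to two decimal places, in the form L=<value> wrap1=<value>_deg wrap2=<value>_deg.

L=243.923 wrap1=188.45_deg wrap2=171.55_deg

open belt: β = asin((r2−r1)/C) = asin(-7/95) = -4.2256°
wrap1 = π − 2β = 188.4512°
wrap2 = π + 2β = 171.5488°
tangent length = C·cosβ = 94.7418
L = r1·wrap1 + r2·wrap2 + 2·C·cosβ = 12·3.2891 + 5·2.9941 + 2·94.7418 = 243.9231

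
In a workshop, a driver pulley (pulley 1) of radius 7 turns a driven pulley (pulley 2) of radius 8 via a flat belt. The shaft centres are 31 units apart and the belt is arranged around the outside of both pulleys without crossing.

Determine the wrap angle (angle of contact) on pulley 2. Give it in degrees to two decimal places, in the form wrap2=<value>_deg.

wrap2=183.70_deg

open belt: β = asin((r2−r1)/C) = asin(1/31) = 1.8486°
wrap1 = π − 2β = 176.3029°
wrap2 = π + 2β = 183.6971°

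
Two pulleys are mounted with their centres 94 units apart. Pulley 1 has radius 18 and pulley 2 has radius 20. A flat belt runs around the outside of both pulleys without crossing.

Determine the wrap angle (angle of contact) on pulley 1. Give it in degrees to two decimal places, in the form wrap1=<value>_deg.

wrap1=177.56_deg

open belt: β = asin((r2−r1)/C) = asin(2/94) = 1.2192°
wrap1 = π − 2β = 177.5617°
wrap2 = π + 2β = 182.4383°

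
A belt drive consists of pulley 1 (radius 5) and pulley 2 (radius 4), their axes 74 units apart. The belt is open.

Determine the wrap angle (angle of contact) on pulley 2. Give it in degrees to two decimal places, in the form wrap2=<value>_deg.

wrap2=178.45_deg

open belt: β = asin((r2−r1)/C) = asin(-1/74) = -0.7743°
wrap1 = π − 2β = 181.5486°
wrap2 = π + 2β = 178.4514°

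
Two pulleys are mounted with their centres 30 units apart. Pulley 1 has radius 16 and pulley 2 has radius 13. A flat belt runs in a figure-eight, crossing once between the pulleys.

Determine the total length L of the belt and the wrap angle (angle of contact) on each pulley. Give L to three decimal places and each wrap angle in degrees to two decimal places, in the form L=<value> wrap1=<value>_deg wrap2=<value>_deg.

L=182.557 wrap1=330.33_deg wrap2=330.33_deg

crossed belt: β = asin((r1+r2)/C) = asin(29/30) = 75.1649°
wrap1 = wrap2 = π + 2β = 330.3298°
tangent length = C·cosβ = 7.6811
L = (r1+r2)·wrap + 2·C·cosβ = 29·5.7653 + 2·7.6811 = 182.5572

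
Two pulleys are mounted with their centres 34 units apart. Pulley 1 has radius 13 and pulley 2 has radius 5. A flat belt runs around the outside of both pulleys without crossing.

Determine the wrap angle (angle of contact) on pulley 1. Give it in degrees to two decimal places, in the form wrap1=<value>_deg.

open belt: β = asin((r2−r1)/C) = asin(-8/34) = -13.6090°
wrap1 = π − 2β = 207.2179°
wrap2 = π + 2β = 152.7821°

wrap1=207.22_deg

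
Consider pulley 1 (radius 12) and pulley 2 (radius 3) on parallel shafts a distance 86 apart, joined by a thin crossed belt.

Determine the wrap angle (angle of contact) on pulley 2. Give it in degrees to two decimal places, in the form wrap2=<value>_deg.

wrap2=200.09_deg

crossed belt: β = asin((r1+r2)/C) = asin(15/86) = 10.0448°
wrap1 = wrap2 = π + 2β = 200.0897°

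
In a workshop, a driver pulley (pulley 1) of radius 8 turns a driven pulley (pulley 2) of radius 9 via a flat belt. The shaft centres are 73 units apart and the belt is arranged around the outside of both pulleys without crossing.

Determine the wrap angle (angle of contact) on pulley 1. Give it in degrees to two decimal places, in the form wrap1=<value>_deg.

open belt: β = asin((r2−r1)/C) = asin(1/73) = 0.7849°
wrap1 = π − 2β = 178.4302°
wrap2 = π + 2β = 181.5698°

wrap1=178.43_deg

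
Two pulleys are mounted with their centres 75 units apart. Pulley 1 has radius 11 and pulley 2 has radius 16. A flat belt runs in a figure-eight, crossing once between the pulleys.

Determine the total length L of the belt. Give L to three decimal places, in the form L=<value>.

L=244.652

crossed belt: β = asin((r1+r2)/C) = asin(27/75) = 21.1002°
wrap1 = wrap2 = π + 2β = 222.2004°
tangent length = C·cosβ = 69.9714
L = (r1+r2)·wrap + 2·C·cosβ = 27·3.8781 + 2·69.9714 = 244.6523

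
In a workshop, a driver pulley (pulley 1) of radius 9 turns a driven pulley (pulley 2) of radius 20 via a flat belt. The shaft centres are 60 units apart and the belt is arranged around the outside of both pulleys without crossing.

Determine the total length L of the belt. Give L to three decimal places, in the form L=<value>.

L=213.129

open belt: β = asin((r2−r1)/C) = asin(11/60) = 10.5640°
wrap1 = π − 2β = 158.8720°
wrap2 = π + 2β = 201.1280°
tangent length = C·cosβ = 58.9830
L = r1·wrap1 + r2·wrap2 + 2·C·cosβ = 9·2.7728 + 20·3.5103 + 2·58.9830 = 213.1286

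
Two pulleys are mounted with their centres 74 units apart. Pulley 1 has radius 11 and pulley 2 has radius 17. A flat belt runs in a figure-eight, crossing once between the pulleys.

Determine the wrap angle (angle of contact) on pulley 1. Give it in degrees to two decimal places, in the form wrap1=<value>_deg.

crossed belt: β = asin((r1+r2)/C) = asin(28/74) = 22.2333°
wrap1 = wrap2 = π + 2β = 224.4665°

wrap1=224.47_deg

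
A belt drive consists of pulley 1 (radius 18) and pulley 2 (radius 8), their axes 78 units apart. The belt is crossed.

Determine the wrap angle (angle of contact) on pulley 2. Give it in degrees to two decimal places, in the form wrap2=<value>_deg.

crossed belt: β = asin((r1+r2)/C) = asin(26/78) = 19.4712°
wrap1 = wrap2 = π + 2β = 218.9424°

wrap2=218.94_deg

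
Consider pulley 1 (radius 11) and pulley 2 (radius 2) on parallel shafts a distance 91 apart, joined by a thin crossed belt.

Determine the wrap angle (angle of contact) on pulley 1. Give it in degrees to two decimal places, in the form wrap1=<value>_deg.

wrap1=196.43_deg

crossed belt: β = asin((r1+r2)/C) = asin(13/91) = 8.2132°
wrap1 = wrap2 = π + 2β = 196.4264°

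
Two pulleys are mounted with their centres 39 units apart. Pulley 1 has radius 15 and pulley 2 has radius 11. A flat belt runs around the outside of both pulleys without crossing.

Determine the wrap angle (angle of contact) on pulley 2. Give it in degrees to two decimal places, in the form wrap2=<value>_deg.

wrap2=168.23_deg

open belt: β = asin((r2−r1)/C) = asin(-4/39) = -5.8868°
wrap1 = π − 2β = 191.7737°
wrap2 = π + 2β = 168.2263°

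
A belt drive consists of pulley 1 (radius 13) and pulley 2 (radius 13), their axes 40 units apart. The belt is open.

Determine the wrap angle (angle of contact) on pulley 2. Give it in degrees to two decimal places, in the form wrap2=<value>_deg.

open belt: β = asin((r2−r1)/C) = asin(0/40) = 0.0000°
wrap1 = π − 2β = 180.0000°
wrap2 = π + 2β = 180.0000°

wrap2=180.00_deg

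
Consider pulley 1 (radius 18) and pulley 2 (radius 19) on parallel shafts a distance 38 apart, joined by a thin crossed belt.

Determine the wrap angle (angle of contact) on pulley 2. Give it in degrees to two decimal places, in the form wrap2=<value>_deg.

crossed belt: β = asin((r1+r2)/C) = asin(37/38) = 76.8264°
wrap1 = wrap2 = π + 2β = 333.6529°

wrap2=333.65_deg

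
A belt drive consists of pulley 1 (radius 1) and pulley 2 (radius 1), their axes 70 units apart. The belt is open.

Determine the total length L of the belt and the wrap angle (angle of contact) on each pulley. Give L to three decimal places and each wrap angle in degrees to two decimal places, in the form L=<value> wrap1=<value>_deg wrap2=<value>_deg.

open belt: β = asin((r2−r1)/C) = asin(0/70) = 0.0000°
wrap1 = π − 2β = 180.0000°
wrap2 = π + 2β = 180.0000°
tangent length = C·cosβ = 70.0000
L = r1·wrap1 + r2·wrap2 + 2·C·cosβ = 1·3.1416 + 1·3.1416 + 2·70.0000 = 146.2832

L=146.283 wrap1=180.00_deg wrap2=180.00_deg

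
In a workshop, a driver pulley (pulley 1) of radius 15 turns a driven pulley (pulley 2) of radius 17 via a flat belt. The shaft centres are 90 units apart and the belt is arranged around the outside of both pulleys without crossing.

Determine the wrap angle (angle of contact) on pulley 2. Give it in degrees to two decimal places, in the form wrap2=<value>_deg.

wrap2=182.55_deg

open belt: β = asin((r2−r1)/C) = asin(2/90) = 1.2733°
wrap1 = π − 2β = 177.4533°
wrap2 = π + 2β = 182.5467°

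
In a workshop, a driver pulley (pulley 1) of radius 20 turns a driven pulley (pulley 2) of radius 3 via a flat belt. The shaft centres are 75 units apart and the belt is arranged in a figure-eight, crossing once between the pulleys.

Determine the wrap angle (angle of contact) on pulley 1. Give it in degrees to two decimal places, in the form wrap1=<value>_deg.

crossed belt: β = asin((r1+r2)/C) = asin(23/75) = 17.8585°
wrap1 = wrap2 = π + 2β = 215.7169°

wrap1=215.72_deg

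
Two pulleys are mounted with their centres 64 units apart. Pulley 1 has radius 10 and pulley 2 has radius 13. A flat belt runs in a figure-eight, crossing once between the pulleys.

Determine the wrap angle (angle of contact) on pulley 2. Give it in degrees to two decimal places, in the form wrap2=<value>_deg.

wrap2=222.12_deg

crossed belt: β = asin((r1+r2)/C) = asin(23/64) = 21.0618°
wrap1 = wrap2 = π + 2β = 222.1236°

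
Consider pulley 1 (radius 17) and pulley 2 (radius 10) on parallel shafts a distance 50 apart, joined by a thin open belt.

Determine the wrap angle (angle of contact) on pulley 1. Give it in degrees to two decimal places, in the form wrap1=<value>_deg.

open belt: β = asin((r2−r1)/C) = asin(-7/50) = -8.0478°
wrap1 = π − 2β = 196.0957°
wrap2 = π + 2β = 163.9043°

wrap1=196.10_deg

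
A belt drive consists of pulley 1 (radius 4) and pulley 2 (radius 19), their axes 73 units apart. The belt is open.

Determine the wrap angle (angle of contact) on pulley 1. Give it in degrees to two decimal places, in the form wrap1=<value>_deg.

wrap1=156.28_deg

open belt: β = asin((r2−r1)/C) = asin(15/73) = 11.8576°
wrap1 = π − 2β = 156.2849°
wrap2 = π + 2β = 203.7151°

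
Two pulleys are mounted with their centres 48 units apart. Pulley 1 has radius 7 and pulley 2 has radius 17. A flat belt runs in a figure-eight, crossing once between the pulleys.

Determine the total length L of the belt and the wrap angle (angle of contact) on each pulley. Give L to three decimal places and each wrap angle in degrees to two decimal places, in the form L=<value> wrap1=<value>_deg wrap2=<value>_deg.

crossed belt: β = asin((r1+r2)/C) = asin(24/48) = 30.0000°
wrap1 = wrap2 = π + 2β = 240.0000°
tangent length = C·cosβ = 41.5692
L = (r1+r2)·wrap + 2·C·cosβ = 24·4.1888 + 2·41.5692 = 183.6694

L=183.669 wrap1=240.00_deg wrap2=240.00_deg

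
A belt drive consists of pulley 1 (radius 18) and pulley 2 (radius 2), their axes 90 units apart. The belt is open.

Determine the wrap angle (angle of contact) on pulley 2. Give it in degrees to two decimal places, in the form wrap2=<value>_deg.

wrap2=159.52_deg

open belt: β = asin((r2−r1)/C) = asin(-16/90) = -10.2403°
wrap1 = π − 2β = 200.4807°
wrap2 = π + 2β = 159.5193°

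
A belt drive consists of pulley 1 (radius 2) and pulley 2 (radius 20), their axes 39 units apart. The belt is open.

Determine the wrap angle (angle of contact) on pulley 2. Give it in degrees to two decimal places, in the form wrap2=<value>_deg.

open belt: β = asin((r2−r1)/C) = asin(18/39) = 27.4864°
wrap1 = π − 2β = 125.0271°
wrap2 = π + 2β = 234.9729°

wrap2=234.97_deg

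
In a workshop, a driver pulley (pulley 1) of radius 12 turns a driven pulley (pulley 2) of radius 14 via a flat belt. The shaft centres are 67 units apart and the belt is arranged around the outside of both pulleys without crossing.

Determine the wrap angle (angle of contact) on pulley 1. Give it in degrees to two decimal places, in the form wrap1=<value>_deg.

open belt: β = asin((r2−r1)/C) = asin(2/67) = 1.7106°
wrap1 = π − 2β = 176.5788°
wrap2 = π + 2β = 183.4212°

wrap1=176.58_deg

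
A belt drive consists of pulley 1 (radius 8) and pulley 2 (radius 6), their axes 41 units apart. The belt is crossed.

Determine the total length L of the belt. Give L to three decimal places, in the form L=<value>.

L=130.811

crossed belt: β = asin((r1+r2)/C) = asin(14/41) = 19.9661°
wrap1 = wrap2 = π + 2β = 219.9321°
tangent length = C·cosβ = 38.5357
L = (r1+r2)·wrap + 2·C·cosβ = 14·3.8385 + 2·38.5357 = 130.8109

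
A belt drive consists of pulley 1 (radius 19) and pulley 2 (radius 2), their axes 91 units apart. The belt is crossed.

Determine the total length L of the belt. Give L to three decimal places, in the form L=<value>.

crossed belt: β = asin((r1+r2)/C) = asin(21/91) = 13.3424°
wrap1 = wrap2 = π + 2β = 206.6847°
tangent length = C·cosβ = 88.5438
L = (r1+r2)·wrap + 2·C·cosβ = 21·3.6073 + 2·88.5438 = 252.8415

L=252.841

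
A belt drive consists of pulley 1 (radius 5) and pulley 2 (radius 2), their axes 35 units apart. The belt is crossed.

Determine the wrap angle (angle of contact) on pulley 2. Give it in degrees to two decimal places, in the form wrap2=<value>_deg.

crossed belt: β = asin((r1+r2)/C) = asin(7/35) = 11.5370°
wrap1 = wrap2 = π + 2β = 203.0739°

wrap2=203.07_deg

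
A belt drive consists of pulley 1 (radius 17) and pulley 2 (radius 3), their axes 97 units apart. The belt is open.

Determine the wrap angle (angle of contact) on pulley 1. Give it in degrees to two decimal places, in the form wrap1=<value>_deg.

wrap1=196.60_deg

open belt: β = asin((r2−r1)/C) = asin(-14/97) = -8.2985°
wrap1 = π − 2β = 196.5970°
wrap2 = π + 2β = 163.4030°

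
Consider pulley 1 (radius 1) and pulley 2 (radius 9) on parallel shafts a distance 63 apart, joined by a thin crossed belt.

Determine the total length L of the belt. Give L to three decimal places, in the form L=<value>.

L=159.007

crossed belt: β = asin((r1+r2)/C) = asin(10/63) = 9.1332°
wrap1 = wrap2 = π + 2β = 198.2664°
tangent length = C·cosβ = 62.2013
L = (r1+r2)·wrap + 2·C·cosβ = 10·3.4604 + 2·62.2013 = 159.0066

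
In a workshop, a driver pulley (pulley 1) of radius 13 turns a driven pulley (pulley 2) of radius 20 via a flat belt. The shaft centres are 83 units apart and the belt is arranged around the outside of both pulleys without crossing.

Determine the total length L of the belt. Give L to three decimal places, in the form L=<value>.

open belt: β = asin((r2−r1)/C) = asin(7/83) = 4.8379°
wrap1 = π − 2β = 170.3242°
wrap2 = π + 2β = 189.6758°
tangent length = C·cosβ = 82.7043
L = r1·wrap1 + r2·wrap2 + 2·C·cosβ = 13·2.9727 + 20·3.3105 + 2·82.7043 = 270.2633

L=270.263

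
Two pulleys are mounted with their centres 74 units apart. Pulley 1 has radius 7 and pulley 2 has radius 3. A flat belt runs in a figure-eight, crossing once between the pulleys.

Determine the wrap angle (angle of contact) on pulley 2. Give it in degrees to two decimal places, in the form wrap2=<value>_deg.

wrap2=195.53_deg

crossed belt: β = asin((r1+r2)/C) = asin(10/74) = 7.7664°
wrap1 = wrap2 = π + 2β = 195.5329°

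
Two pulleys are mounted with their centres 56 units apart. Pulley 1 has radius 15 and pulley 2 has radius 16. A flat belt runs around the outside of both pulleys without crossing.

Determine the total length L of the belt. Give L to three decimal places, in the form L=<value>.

open belt: β = asin((r2−r1)/C) = asin(1/56) = 1.0232°
wrap1 = π − 2β = 177.9536°
wrap2 = π + 2β = 182.0464°
tangent length = C·cosβ = 55.9911
L = r1·wrap1 + r2·wrap2 + 2·C·cosβ = 15·3.1059 + 16·3.1773 + 2·55.9911 = 209.4072

L=209.407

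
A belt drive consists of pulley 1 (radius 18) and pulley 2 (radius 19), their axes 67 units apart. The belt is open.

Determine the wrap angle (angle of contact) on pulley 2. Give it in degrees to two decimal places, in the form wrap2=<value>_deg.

open belt: β = asin((r2−r1)/C) = asin(1/67) = 0.8552°
wrap1 = π − 2β = 178.2896°
wrap2 = π + 2β = 181.7104°

wrap2=181.71_deg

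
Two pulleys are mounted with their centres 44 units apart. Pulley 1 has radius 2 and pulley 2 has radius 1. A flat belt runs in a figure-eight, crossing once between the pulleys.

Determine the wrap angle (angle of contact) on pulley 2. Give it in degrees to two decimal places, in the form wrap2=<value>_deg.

wrap2=187.82_deg

crossed belt: β = asin((r1+r2)/C) = asin(3/44) = 3.9096°
wrap1 = wrap2 = π + 2β = 187.8191°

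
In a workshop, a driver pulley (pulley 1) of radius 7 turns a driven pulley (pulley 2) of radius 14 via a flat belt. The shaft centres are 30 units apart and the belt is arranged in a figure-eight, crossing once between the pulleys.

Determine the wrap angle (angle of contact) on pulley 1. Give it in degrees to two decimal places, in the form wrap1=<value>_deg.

wrap1=268.85_deg

crossed belt: β = asin((r1+r2)/C) = asin(21/30) = 44.4270°
wrap1 = wrap2 = π + 2β = 268.8540°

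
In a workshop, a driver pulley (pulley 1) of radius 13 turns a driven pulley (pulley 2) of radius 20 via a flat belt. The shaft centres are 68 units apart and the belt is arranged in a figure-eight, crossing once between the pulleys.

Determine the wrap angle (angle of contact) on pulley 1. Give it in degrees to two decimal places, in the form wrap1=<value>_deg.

crossed belt: β = asin((r1+r2)/C) = asin(33/68) = 29.0317°
wrap1 = wrap2 = π + 2β = 238.0635°

wrap1=238.06_deg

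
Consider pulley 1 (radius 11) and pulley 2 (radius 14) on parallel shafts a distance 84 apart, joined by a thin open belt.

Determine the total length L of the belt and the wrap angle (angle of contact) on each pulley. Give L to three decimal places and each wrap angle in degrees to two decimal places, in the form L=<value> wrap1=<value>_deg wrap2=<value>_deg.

open belt: β = asin((r2−r1)/C) = asin(3/84) = 2.0467°
wrap1 = π − 2β = 175.9066°
wrap2 = π + 2β = 184.0934°
tangent length = C·cosβ = 83.9464
L = r1·wrap1 + r2·wrap2 + 2·C·cosβ = 11·3.0701 + 14·3.2130 + 2·83.9464 = 246.6470

L=246.647 wrap1=175.91_deg wrap2=184.09_deg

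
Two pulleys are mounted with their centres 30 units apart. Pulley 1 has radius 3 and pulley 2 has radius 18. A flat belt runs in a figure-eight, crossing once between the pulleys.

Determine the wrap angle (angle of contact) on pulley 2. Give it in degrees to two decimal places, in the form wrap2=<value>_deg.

wrap2=268.85_deg

crossed belt: β = asin((r1+r2)/C) = asin(21/30) = 44.4270°
wrap1 = wrap2 = π + 2β = 268.8540°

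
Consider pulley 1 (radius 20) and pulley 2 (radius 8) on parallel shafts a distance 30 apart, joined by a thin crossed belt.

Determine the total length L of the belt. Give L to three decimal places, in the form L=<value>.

L=176.906

crossed belt: β = asin((r1+r2)/C) = asin(28/30) = 68.9605°
wrap1 = wrap2 = π + 2β = 317.9211°
tangent length = C·cosβ = 10.7703
L = (r1+r2)·wrap + 2·C·cosβ = 28·5.5488 + 2·10.7703 = 176.9062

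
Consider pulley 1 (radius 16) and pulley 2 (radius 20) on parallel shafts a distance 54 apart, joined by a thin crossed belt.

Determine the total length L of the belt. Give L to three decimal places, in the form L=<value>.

L=246.136

crossed belt: β = asin((r1+r2)/C) = asin(36/54) = 41.8103°
wrap1 = wrap2 = π + 2β = 263.6206°
tangent length = C·cosβ = 40.2492
L = (r1+r2)·wrap + 2·C·cosβ = 36·4.6010 + 2·40.2492 = 246.1362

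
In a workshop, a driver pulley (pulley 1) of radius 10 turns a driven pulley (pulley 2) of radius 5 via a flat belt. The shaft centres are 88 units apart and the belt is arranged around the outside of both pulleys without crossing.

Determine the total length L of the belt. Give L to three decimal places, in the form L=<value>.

L=223.408

open belt: β = asin((r2−r1)/C) = asin(-5/88) = -3.2572°
wrap1 = π − 2β = 186.5144°
wrap2 = π + 2β = 173.4856°
tangent length = C·cosβ = 87.8578
L = r1·wrap1 + r2·wrap2 + 2·C·cosβ = 10·3.2553 + 5·3.0279 + 2·87.8578 = 223.4081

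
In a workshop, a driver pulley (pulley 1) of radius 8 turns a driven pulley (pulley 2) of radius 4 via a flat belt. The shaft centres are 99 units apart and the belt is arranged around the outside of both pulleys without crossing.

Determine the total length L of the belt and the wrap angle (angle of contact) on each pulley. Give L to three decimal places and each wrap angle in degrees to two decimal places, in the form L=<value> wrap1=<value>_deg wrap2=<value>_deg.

open belt: β = asin((r2−r1)/C) = asin(-4/99) = -2.3156°
wrap1 = π − 2β = 184.6312°
wrap2 = π + 2β = 175.3688°
tangent length = C·cosβ = 98.9192
L = r1·wrap1 + r2·wrap2 + 2·C·cosβ = 8·3.2224 + 4·3.0608 + 2·98.9192 = 235.8608

L=235.861 wrap1=184.63_deg wrap2=175.37_deg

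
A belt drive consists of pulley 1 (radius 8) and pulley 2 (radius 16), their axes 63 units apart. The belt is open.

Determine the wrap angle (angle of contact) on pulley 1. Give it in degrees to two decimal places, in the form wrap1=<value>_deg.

wrap1=165.41_deg

open belt: β = asin((r2−r1)/C) = asin(8/63) = 7.2954°
wrap1 = π − 2β = 165.4093°
wrap2 = π + 2β = 194.5907°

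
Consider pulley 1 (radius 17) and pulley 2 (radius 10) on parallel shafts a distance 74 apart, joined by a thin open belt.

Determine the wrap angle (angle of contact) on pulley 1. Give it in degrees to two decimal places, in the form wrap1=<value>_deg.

open belt: β = asin((r2−r1)/C) = asin(-7/74) = -5.4280°
wrap1 = π − 2β = 190.8560°
wrap2 = π + 2β = 169.1440°

wrap1=190.86_deg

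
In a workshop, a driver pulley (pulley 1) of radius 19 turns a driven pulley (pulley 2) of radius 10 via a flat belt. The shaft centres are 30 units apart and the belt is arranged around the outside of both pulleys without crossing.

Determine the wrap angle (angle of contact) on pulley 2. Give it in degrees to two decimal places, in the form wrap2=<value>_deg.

open belt: β = asin((r2−r1)/C) = asin(-9/30) = -17.4576°
wrap1 = π − 2β = 214.9152°
wrap2 = π + 2β = 145.0848°

wrap2=145.08_deg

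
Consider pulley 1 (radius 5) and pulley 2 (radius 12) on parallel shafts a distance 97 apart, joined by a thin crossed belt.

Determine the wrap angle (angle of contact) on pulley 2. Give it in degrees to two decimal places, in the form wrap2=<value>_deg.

crossed belt: β = asin((r1+r2)/C) = asin(17/97) = 10.0937°
wrap1 = wrap2 = π + 2β = 200.1873°

wrap2=200.19_deg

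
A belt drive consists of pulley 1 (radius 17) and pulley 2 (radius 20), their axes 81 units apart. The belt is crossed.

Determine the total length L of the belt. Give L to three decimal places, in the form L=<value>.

crossed belt: β = asin((r1+r2)/C) = asin(37/81) = 27.1802°
wrap1 = wrap2 = π + 2β = 234.3603°
tangent length = C·cosβ = 72.0555
L = (r1+r2)·wrap + 2·C·cosβ = 37·4.0904 + 2·72.0555 = 295.4544

L=295.454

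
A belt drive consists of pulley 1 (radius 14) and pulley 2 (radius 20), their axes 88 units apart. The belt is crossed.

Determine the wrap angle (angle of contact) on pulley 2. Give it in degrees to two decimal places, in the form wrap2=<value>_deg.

crossed belt: β = asin((r1+r2)/C) = asin(34/88) = 22.7284°
wrap1 = wrap2 = π + 2β = 225.4568°

wrap2=225.46_deg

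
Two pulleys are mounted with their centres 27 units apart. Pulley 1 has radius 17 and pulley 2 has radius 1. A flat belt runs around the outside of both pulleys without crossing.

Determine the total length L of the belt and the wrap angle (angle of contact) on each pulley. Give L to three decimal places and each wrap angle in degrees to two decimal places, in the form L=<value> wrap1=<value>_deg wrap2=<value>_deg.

L=120.343 wrap1=252.68_deg wrap2=107.32_deg

open belt: β = asin((r2−r1)/C) = asin(-16/27) = -36.3412°
wrap1 = π − 2β = 252.6824°
wrap2 = π + 2β = 107.3176°
tangent length = C·cosβ = 21.7486
L = r1·wrap1 + r2·wrap2 + 2·C·cosβ = 17·4.4101 + 1·1.8730 + 2·21.7486 = 120.3426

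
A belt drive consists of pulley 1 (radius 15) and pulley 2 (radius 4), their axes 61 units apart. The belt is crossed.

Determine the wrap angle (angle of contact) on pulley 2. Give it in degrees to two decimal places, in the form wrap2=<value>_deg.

wrap2=216.30_deg

crossed belt: β = asin((r1+r2)/C) = asin(19/61) = 18.1482°
wrap1 = wrap2 = π + 2β = 216.2963°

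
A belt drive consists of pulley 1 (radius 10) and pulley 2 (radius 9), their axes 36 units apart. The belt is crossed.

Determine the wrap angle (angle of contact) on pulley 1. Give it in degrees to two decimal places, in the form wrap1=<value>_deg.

crossed belt: β = asin((r1+r2)/C) = asin(19/36) = 31.8554°
wrap1 = wrap2 = π + 2β = 243.7109°

wrap1=243.71_deg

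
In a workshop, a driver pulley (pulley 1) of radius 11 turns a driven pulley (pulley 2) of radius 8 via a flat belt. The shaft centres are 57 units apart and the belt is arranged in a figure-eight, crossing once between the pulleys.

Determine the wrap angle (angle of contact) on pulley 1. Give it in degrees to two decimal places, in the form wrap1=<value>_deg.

wrap1=218.94_deg

crossed belt: β = asin((r1+r2)/C) = asin(19/57) = 19.4712°
wrap1 = wrap2 = π + 2β = 218.9424°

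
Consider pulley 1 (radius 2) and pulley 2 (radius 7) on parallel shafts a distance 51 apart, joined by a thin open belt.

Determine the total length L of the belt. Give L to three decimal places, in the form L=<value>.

L=130.765

open belt: β = asin((r2−r1)/C) = asin(5/51) = 5.6263°
wrap1 = π − 2β = 168.7475°
wrap2 = π + 2β = 191.2525°
tangent length = C·cosβ = 50.7543
L = r1·wrap1 + r2·wrap2 + 2·C·cosβ = 2·2.9452 + 7·3.3380 + 2·50.7543 = 130.7649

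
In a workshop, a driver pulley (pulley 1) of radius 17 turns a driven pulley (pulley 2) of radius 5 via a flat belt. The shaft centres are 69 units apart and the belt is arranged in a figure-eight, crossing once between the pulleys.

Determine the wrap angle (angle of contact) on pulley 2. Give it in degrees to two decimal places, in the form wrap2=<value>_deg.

crossed belt: β = asin((r1+r2)/C) = asin(22/69) = 18.5928°
wrap1 = wrap2 = π + 2β = 217.1856°

wrap2=217.19_deg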